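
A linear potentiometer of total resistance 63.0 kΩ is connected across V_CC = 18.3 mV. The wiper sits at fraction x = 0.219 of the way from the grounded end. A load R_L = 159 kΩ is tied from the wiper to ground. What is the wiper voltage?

V_out ≈ 3.75 mV

The pot divides into 49.20 kΩ above the wiper and 13.80 kΩ below.
(x·R_p) ‖ R_L = 12.70 kΩ.
Loaded-divider output: V_out = 18.3 × 0.2051 = 3.753 mV.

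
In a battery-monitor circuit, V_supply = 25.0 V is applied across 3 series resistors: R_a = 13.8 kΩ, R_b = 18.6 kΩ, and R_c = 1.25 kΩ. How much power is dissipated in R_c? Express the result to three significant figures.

Series current I = V_supply/ΣR = 25.0/33.65 = 0.7429 mA.
V(R_c) = I·R = 0.9287 V; P = V·I = 0.9287 × 0.7429 = 0.6900 mW.

P ≈ 0.690 mW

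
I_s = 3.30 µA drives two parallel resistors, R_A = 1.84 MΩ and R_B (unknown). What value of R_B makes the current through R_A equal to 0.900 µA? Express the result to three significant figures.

In a two-way split, I_A/I_s = R_B/(R_A + R_B).
0.900/3.30 = R_B/(R_A + R_B) → R_B = R_A · (0.2727)/(1 − 0.2727) = 1.84 × 0.3750 = 0.6900 MΩ.

R_B ≈ 0.690 MΩ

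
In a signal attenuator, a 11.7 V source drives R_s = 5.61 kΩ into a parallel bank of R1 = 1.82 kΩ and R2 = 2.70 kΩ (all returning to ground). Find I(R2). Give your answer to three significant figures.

Equivalent of the parallel group: R_p = 1.087 kΩ.
V_A by voltage divider: V_A = 11.7 × 1.087/(5.61 + 1.087) = 1.899 V.
Branch current I = V_A/R2 = 1.899/2.70 = 0.7034 mA.
(Check via current divider: I_total = 1.747 mA; share G_k/ΣG = 0.4027 → same result.)

I ≈ 0.703 mA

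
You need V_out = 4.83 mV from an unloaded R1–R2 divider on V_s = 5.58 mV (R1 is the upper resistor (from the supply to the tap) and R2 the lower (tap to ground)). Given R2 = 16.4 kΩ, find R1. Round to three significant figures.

V_out/V_s = R2/(R1+R2) = 0.8656.
R1 = R2·(1/k − 1) = 16.4 × 0.1553 = 2.547 kΩ.

R1 ≈ 2.55 kΩ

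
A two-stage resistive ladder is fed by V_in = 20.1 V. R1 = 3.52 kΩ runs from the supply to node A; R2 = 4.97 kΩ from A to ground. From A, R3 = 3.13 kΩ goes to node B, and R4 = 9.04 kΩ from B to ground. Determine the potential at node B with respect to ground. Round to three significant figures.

V_B ≈ 7.47 V

Node A sees R2 in parallel with the series input of stage 2, R3 + R4 = 12.17 kΩ.
R2 ‖ (R3+R4) = 3.529 kΩ.
First divider: V_A = V_in · 3.529/(3.52 + 3.529) = 10.06 V.
Stage 2 is unloaded, so V_B = V_A · R4/(R3+R4) = 10.06 × 9.04/12.17 = 7.475 V.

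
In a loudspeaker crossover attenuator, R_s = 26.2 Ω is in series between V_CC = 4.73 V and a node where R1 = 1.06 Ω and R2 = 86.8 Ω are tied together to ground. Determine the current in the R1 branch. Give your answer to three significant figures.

Equivalent of the parallel group: R_p = 1.047 Ω.
Node voltage V_A = V_CC · R_p/(R_s + R_p) = 4.73 × 0.03843 = 0.1818 V.
Branch current I = V_A/R1 = 0.1818/1.06 = 0.1715 A.
(Equivalently: I_total = 0.1736 A, then current-divider fraction G_k/ΣG = 0.9879.)

I ≈ 0.172 A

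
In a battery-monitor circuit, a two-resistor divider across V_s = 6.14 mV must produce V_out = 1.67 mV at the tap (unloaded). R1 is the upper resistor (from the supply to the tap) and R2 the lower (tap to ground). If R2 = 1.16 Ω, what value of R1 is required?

Required fraction k = V_out/V_s = 0.2720.
So R1 = R2 · (V_s/V_out − 1) = 1.16 × (6.14/1.67 − 1) = 1.16 × 2.677 = 3.105 Ω.

R1 ≈ 3.10 Ω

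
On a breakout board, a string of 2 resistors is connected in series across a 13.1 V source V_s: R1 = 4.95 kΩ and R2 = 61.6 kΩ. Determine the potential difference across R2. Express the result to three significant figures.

V ≈ 12.1 V

Series total: ΣR = 4.95 + 61.6 = 66.55 kΩ.
By the voltage-divider rule, V = 13.1 × 61.60/66.55 = 12.13 V.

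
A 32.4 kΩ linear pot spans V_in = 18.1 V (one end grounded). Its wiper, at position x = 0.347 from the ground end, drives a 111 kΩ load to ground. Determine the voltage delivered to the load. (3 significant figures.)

V_out ≈ 5.89 V

Split the track: R_lower = x·R_p = 11.24 kΩ, R_upper = (1−x)·R_p = 21.16 kΩ.
R_L loads the lower segment: effective lower R = 10.21 kΩ.
Loaded-divider output: V_out = 18.1 × 0.3255 = 5.891 V.
(Unloaded: V_out = x·V_in = 6.28 V.)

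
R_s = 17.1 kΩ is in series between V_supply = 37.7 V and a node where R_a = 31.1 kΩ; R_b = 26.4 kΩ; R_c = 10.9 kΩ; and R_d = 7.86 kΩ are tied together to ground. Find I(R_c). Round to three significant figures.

Parallel bank: R_p = 1/(1/31.1 + 1/26.4 + 1/10.9 + 1/7.86) = 3.460 kΩ.
V_A = 37.7 × 3.460/20.56 = 6.345 V.
Branch current I = V_A/R_c = 6.345/10.9 = 0.5821 mA.

I ≈ 0.582 mA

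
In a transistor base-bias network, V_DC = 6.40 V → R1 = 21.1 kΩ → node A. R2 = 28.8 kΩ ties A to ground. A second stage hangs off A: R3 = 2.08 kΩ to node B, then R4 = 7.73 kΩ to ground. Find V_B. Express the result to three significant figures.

V_B ≈ 1.30 V

Node A sees R2 in parallel with the series input of stage 2, R3 + R4 = 9.810 kΩ.
R2 ‖ (R3+R4) = 7.317 kΩ.
First divider: V_A = V_DC · 7.317/(21.1 + 7.317) = 1.648 V.
V_B = V_A × 0.7880 = 1.299 V.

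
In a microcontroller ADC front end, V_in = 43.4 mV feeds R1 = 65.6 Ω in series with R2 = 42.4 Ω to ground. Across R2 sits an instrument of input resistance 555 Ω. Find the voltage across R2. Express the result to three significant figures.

V_out ≈ 16.3 mV

The load sits in parallel with R2, giving an effective lower resistance R2' = R2·R_L/(R2+R_L) = 39.39 Ω.
Then V_out = V_in · R2'/(R1 + R2') = 43.4 × 39.39/105.0 = 16.28 mV.
(Unloaded it would be 17.0 mV; the load pulls it down.)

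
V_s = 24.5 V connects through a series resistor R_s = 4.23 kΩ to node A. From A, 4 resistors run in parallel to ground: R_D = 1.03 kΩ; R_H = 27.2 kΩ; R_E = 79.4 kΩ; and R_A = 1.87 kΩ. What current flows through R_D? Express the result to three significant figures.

I ≈ 3.14 mA

Combine the parallel branches: R_p = (1/1.03 + 1/27.2 + 1/79.4 + 1/1.87)⁻¹ = 0.6431 kΩ.
Node voltage V_A = V_s · R_p/(R_s + R_p) = 24.5 × 0.1320 = 3.233 V.
I(R_D) = V_A / R_D = 3.233/1.03 = 3.139 mA.
(Equivalently: I_total = 5.028 mA, then current-divider fraction G_k/ΣG = 0.6244.)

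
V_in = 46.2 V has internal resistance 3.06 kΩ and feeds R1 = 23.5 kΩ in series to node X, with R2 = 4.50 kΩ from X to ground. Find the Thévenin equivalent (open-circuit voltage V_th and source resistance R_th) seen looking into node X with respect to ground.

R1' = 3.06 + 23.5 = 26.56 kΩ (source resistance + R1).
With X open, the divider is unloaded: V_th = 46.2 × 4.50/31.06 = 6.693 V.
Zeroing V_in shorts the top of R1' to ground, so R_th = R1' ‖ R2 = 3.848 kΩ.

V_th ≈ 6.69 V, R_th ≈ 3.85 kΩ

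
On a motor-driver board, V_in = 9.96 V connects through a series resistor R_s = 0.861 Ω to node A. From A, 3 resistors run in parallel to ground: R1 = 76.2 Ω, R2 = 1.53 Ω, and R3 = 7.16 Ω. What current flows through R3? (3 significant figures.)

I ≈ 0.821 A

Combine the parallel branches: R_p = (1/76.2 + 1/1.53 + 1/7.16)⁻¹ = 1.240 Ω.
V_A = 9.96 × 1.240/2.101 = 5.879 V.
I(R3) = V_A / R3 = 5.879/7.16 = 0.8210 A.
(Check via current divider: I_total = 4.740 A; share G_k/ΣG = 0.1732 → same result.)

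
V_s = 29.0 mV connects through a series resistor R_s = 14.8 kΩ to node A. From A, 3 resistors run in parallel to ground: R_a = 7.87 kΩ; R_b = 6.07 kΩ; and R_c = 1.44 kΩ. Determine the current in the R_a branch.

Combine the parallel branches: R_p = (1/7.87 + 1/6.07 + 1/1.44)⁻¹ = 1.014 kΩ.
Node voltage V_A = V_s · R_p/(R_s + R_p) = 29.0 × 0.06412 = 1.859 mV.
I(R_a) = V_A / R_a = 1.859/7.87 = 0.2363 µA.

I ≈ 0.236 µA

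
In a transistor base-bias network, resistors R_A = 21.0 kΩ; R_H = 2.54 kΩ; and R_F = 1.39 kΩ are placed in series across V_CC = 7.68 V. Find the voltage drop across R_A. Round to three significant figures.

V ≈ 6.47 V

Series total: ΣR = 21.0 + 2.54 + 1.39 = 24.93 kΩ.
Voltage divider: V = V_CC · (21.00 / 24.93) = 7.68 × 0.8424 = 6.469 V.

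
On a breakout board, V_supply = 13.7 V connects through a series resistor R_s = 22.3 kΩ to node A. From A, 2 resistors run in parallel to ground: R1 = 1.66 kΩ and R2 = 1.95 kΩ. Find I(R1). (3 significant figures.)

Parallel bank: R_p = 1/(1/1.66 + 1/1.95) = 0.8967 kΩ.
V_A = 13.7 × 0.8967/23.20 = 0.5296 V.
Branch current I = V_A/R1 = 0.5296/1.66 = 0.3190 mA.

I ≈ 0.319 mA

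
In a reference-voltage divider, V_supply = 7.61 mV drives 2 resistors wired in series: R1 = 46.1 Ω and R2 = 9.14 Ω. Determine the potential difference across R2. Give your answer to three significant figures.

Total series resistance ΣR = 46.1 + 9.14 = 55.24 Ω.
By the voltage-divider rule, V = 7.61 × 9.140/55.24 = 1.259 mV.

V ≈ 1.26 mV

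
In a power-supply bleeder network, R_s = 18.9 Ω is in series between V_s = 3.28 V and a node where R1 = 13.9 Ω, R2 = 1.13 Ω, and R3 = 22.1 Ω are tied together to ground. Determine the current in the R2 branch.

I ≈ 0.146 A

Combine the parallel branches: R_p = (1/13.9 + 1/1.13 + 1/22.1)⁻¹ = 0.9979 Ω.
Node voltage V_A = V_s · R_p/(R_s + R_p) = 3.28 × 0.05015 = 0.1645 V.
I(R2) = V_A / R2 = 0.1645/1.13 = 0.1456 A.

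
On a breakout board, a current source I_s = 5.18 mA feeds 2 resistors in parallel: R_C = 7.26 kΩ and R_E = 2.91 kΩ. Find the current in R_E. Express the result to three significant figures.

I ≈ 3.70 mA

Two-branch current divider: I_k = I_s · R_other/(R_1 + R_2).
I(R_E) = 5.18 × 7.26/(7.26 + 2.91) = 5.18 × 0.7139 = 3.698 mA.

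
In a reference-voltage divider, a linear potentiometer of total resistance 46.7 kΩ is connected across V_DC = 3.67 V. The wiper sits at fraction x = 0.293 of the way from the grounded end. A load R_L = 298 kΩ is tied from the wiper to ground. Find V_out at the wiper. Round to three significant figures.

The pot divides into 33.02 kΩ above the wiper and 13.68 kΩ below.
(x·R_p) ‖ R_L = 13.08 kΩ.
Loaded-divider output: V_out = 3.67 × 0.2838 = 1.041 V.

V_out ≈ 1.04 V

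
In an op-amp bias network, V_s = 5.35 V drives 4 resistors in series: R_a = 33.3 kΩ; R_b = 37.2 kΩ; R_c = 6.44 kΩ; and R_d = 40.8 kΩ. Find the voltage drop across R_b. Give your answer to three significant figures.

V ≈ 1.69 V

ΣR = 33.3 + 37.2 + 6.44 + 40.8 = 117.7 kΩ.
By the voltage-divider rule, V = 5.35 × 37.20/117.7 = 1.690 V.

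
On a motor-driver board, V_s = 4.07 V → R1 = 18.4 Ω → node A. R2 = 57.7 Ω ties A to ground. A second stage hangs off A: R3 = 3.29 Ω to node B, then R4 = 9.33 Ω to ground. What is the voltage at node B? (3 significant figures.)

V_B ≈ 1.08 V

Looking into the second stage from A: R3 + R4 = 12.62 Ω appears in parallel with R2.
R2 ‖ (R3+R4) = 10.36 Ω.
So V_A = 4.07 × 0.3601 = 1.466 V.
Stage 2 is unloaded, so V_B = V_A · R4/(R3+R4) = 1.466 × 9.33/12.62 = 1.084 V.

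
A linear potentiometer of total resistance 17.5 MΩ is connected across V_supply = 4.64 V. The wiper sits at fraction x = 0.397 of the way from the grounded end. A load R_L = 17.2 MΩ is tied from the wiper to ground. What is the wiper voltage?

Lower segment x·R_p = 6.948 MΩ; upper segment (1−x)·R_p = 10.55 MΩ.
Lower segment in parallel with the load: 6.948 ‖ 17.2 = 4.949 MΩ.
Loaded-divider output: V_out = 4.64 × 0.3192 = 1.481 V.

V_out ≈ 1.48 V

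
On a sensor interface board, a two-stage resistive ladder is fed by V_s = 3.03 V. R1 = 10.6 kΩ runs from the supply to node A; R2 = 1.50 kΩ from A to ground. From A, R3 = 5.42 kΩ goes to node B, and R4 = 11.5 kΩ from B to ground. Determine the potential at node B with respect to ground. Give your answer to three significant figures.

Node A sees R2 in parallel with the series input of stage 2, R3 + R4 = 16.92 kΩ.
Effective lower resistance at A: R2 ‖ 16.92 = 1.378 kΩ.
First divider: V_A = V_s · 1.378/(10.6 + 1.378) = 0.3486 V.
Stage 2 is unloaded, so V_B = V_A · R4/(R3+R4) = 0.3486 × 11.5/16.92 = 0.2369 V.

V_B ≈ 0.237 V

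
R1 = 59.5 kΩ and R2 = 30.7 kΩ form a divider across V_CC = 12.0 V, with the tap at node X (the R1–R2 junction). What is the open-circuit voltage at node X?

V_th ≈ 4.08 V

Open-circuit (no load on X): V_th = V_CC · R2/(R1 + R2) = 12.0 × 30.7/(59.50 + 30.7) = 4.084 V.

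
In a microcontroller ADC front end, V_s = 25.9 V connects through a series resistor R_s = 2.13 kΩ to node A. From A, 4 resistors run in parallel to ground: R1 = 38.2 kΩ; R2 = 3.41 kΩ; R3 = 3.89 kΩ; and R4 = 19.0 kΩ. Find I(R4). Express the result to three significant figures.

Combine the parallel branches: R_p = (1/38.2 + 1/3.41 + 1/3.89 + 1/19.0)⁻¹ = 1.589 kΩ.
Node voltage V_A = V_s · R_p/(R_s + R_p) = 25.9 × 0.4273 = 11.07 V.
I(R4) = V_A / R4 = 11.07/19.0 = 0.5825 mA.

I ≈ 0.583 mA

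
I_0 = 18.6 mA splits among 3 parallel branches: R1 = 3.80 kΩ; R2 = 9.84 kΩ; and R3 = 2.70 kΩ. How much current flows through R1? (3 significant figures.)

Conductances: ΣG = 1/3.80 + 1/9.84 + 1/2.70 = 0.7352 (1/kΩ).
By the current-divider rule, I = I_0 · G_k/ΣG = 18.6 × 0.3580 = 6.658 mA.

I ≈ 6.66 mA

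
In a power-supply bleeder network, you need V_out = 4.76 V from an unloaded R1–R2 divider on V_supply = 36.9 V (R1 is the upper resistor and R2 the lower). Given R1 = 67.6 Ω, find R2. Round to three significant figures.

The divider ratio is R2/(R1+R2) = 4.76/36.9 = 0.1290.
R2 = R1 · 0.1290/(1 − 0.1290) = 10.01 Ω.

R2 ≈ 10.0 Ω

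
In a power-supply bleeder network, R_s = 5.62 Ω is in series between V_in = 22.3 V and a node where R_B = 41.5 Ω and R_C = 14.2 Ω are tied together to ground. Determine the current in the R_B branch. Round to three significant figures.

Parallel bank: R_p = 1/(1/41.5 + 1/14.2) = 10.58 Ω.
Node voltage V_A = V_in · R_p/(R_s + R_p) = 22.3 × 0.6531 = 14.56 V.
I(R_B) = V_A / R_B = 14.56/41.5 = 0.3509 A.

I ≈ 0.351 A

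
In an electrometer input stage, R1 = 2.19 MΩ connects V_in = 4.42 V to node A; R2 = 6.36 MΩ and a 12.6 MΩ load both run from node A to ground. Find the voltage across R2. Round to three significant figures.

R2 ‖ R_L = (6.36 × 12.6)/(6.36 + 12.6) = 4.227 MΩ.
Then V_out = V_in · R2'/(R1 + R2') = 4.42 × 4.227/6.417 = 2.911 V.
(Unloaded it would be 3.29 V; the load pulls it down.)

V_out ≈ 2.91 V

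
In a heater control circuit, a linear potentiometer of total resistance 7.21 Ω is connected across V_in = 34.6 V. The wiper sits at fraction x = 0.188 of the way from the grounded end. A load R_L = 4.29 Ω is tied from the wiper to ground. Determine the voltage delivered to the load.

V_out ≈ 5.18 V

Lower segment x·R_p = 1.355 Ω; upper segment (1−x)·R_p = 5.855 Ω.
Lower segment in parallel with the load: 1.355 ‖ 4.29 = 1.030 Ω.
V_out = 34.6 × 1.030/(5.855 + 1.030) = 5.177 V.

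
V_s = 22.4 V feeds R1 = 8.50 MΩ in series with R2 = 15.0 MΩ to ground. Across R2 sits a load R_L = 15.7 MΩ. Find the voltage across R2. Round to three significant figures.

The load sits in parallel with R2, giving an effective lower resistance R2' = R2·R_L/(R2+R_L) = 7.671 MΩ.
Then V_out = V_s · R2'/(R1 + R2') = 22.4 × 7.671/16.17 = 10.63 V.
(Unloaded it would be 14.3 V; the load pulls it down.)

V_out ≈ 10.6 V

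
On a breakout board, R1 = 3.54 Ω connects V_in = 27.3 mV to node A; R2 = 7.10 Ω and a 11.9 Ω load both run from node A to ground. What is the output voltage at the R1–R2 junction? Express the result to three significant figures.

V_out ≈ 15.2 mV

First combine the lower leg with the load: R2 ‖ R_L = 4.447 Ω.
Then V_out = V_in · R2'/(R1 + R2') = 27.3 × 4.447/7.987 = 15.20 mV.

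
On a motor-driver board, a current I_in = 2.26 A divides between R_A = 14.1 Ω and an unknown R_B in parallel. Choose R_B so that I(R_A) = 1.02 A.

R_B ≈ 11.6 Ω

The fraction through R_A equals R_B/(R_A+R_B).
1.02/2.26 = R_B/(R_A + R_B) → R_B = R_A · (0.4513)/(1 − 0.4513) = 14.1 × 0.8226 = 11.60 Ω.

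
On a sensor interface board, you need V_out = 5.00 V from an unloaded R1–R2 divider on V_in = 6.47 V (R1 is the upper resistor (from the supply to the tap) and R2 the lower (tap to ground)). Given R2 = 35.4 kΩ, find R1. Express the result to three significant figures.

R1 ≈ 10.4 kΩ

The divider ratio is R2/(R1+R2) = 5.00/6.47 = 0.7728.
Rearranging, R1 = R2·(1−k)/k = 35.4 × 0.2940 = 10.41 kΩ.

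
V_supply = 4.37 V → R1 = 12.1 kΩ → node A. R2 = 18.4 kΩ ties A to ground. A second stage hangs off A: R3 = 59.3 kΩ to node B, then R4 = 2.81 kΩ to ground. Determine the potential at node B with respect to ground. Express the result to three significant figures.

Node A sees R2 in parallel with the series input of stage 2, R3 + R4 = 62.11 kΩ.
R2 ‖ (R3+R4) = 14.19 kΩ.
V_A = 4.37 × 14.19/(12.1 + 14.19) = 2.359 V.
Stage 2 is unloaded, so V_B = V_A · R4/(R3+R4) = 2.359 × 2.81/62.11 = 0.1067 V.

V_B ≈ 0.107 V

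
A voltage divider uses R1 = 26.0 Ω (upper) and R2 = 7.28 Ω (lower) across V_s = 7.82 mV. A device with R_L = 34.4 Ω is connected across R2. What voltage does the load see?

The load sits in parallel with R2, giving an effective lower resistance R2' = R2·R_L/(R2+R_L) = 6.008 Ω.
Voltage divider with the loaded lower leg: V_out = 7.82 × 6.008/(26.0 + 6.008) = 7.82 × 0.1877 = 1.468 mV.
(Unloaded it would be 1.71 mV; the load pulls it down.)

V_out ≈ 1.47 mV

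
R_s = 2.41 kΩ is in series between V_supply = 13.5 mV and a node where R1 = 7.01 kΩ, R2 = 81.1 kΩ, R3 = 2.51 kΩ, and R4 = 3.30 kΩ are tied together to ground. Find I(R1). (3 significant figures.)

I ≈ 0.629 µA

Combine the parallel branches: R_p = (1/7.01 + 1/81.1 + 1/2.51 + 1/3.30)⁻¹ = 1.168 kΩ.
Node voltage V_A = V_supply · R_p/(R_s + R_p) = 13.5 × 0.3264 = 4.406 mV.
I(R1) = V_A / R1 = 4.406/7.01 = 0.6285 µA.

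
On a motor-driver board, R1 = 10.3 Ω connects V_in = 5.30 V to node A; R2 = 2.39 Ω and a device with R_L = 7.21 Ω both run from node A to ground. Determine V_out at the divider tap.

V_out ≈ 0.787 V

The load sits in parallel with R2, giving an effective lower resistance R2' = R2·R_L/(R2+R_L) = 1.795 Ω.
Then V_out = V_in · R2'/(R1 + R2') = 5.30 × 1.795/12.09 = 0.7866 V.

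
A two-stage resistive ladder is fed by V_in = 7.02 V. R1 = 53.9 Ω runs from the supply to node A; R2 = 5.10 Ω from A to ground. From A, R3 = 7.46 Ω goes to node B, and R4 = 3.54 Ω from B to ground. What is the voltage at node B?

V_B ≈ 0.137 V

Looking into the second stage from A: R3 + R4 = 11.00 Ω appears in parallel with R2.
R2 ‖ (R3+R4) = 3.484 Ω.
V_A = 7.02 × 3.484/(53.9 + 3.484) = 0.4263 V.
Then the unloaded second divider: V_B = V_A × R4/(R3+R4) = 0.4263 × 0.3218 = 0.1372 V.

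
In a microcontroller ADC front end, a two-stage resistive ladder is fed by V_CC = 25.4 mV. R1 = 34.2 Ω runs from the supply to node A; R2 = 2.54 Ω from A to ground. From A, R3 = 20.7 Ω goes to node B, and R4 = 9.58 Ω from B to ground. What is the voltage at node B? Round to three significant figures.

Node A sees R2 in parallel with the series input of stage 2, R3 + R4 = 30.28 Ω.
R2 ‖ (R3+R4) = 2.343 Ω.
First divider: V_A = V_CC · 2.343/(34.2 + 2.343) = 1.629 mV.
Stage 2 is unloaded, so V_B = V_A · R4/(R3+R4) = 1.629 × 9.58/30.28 = 0.5153 mV.

V_B ≈ 0.515 mV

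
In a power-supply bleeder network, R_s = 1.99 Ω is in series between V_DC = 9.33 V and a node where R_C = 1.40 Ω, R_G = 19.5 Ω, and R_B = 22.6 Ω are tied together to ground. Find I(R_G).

Parallel bank: R_p = 1/(1/1.40 + 1/19.5 + 1/22.6) = 1.235 Ω.
V_A by voltage divider: V_A = 9.33 × 1.235/(1.99 + 1.235) = 3.573 V.
Branch current I = V_A/R_G = 3.573/19.5 = 0.1832 A.
(Check via current divider: I_total = 2.893 A; share G_k/ΣG = 0.06333 → same result.)

I ≈ 0.183 A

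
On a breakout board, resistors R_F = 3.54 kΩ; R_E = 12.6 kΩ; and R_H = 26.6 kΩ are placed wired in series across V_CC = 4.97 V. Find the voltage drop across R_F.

V ≈ 0.412 V

ΣR = 3.54 + 12.6 + 26.6 = 42.74 kΩ.
Voltage divider: V = V_CC · (3.540 / 42.74) = 4.97 × 0.08283 = 0.4116 V.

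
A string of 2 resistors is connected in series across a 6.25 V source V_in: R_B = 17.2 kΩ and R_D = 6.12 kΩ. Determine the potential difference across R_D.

Total series resistance ΣR = 17.2 + 6.12 = 23.32 kΩ.
By the voltage-divider rule, V = 6.25 × 6.120/23.32 = 1.640 V.

V ≈ 1.64 V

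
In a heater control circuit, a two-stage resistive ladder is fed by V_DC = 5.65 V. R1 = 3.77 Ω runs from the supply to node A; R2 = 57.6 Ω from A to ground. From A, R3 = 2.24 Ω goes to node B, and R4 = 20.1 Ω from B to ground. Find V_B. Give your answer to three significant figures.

Node A sees R2 in parallel with the series input of stage 2, R3 + R4 = 22.34 Ω.
R2 ‖ (R3+R4) = 16.10 Ω.
So V_A = 5.65 × 0.8102 = 4.578 V.
V_B = V_A × 0.8997 = 4.119 V.

V_B ≈ 4.12 V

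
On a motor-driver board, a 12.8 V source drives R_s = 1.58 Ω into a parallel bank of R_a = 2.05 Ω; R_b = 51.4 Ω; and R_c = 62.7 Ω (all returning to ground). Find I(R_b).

Combine the parallel branches: R_p = (1/2.05 + 1/51.4 + 1/62.7)⁻¹ = 1.911 Ω.
Node voltage V_A = V_supply · R_p/(R_s + R_p) = 12.8 × 0.5474 = 7.007 V.
Branch current I = V_A/R_b = 7.007/51.4 = 0.1363 A.

I ≈ 0.136 A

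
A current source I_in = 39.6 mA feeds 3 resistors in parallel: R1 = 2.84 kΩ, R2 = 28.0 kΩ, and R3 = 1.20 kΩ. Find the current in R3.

Total conductance ΣG = 1/2.84 + 1/28.0 + 1/1.20 = 1.221 (units of 1/kΩ).
Current divider: I(R3) = I_in · G_k/ΣG = 39.6 × (0.8333/1.221) = 39.6 × 0.6824 = 27.02 mA.

I ≈ 27.0 mA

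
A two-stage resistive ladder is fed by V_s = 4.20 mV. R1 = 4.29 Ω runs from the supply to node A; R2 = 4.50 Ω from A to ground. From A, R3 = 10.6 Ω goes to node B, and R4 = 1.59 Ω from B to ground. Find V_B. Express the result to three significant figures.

Looking into the second stage from A: R3 + R4 = 12.19 Ω appears in parallel with R2.
Effective lower resistance at A: R2 ‖ 12.19 = 3.287 Ω.
V_A = 4.20 × 3.287/(4.29 + 3.287) = 1.822 mV.
V_B = V_A × 0.1304 = 0.2376 mV.

V_B ≈ 0.238 mV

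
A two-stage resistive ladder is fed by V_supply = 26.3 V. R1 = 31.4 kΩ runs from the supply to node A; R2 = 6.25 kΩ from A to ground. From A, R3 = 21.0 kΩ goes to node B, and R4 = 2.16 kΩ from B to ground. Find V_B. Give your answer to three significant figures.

Node A sees R2 in parallel with the series input of stage 2, R3 + R4 = 23.16 kΩ.
Effective lower resistance at A: R2 ‖ 23.16 = 4.922 kΩ.
First divider: V_A = V_supply · 4.922/(31.4 + 4.922) = 3.564 V.
V_B = V_A × 0.09326 = 0.3324 V.

V_B ≈ 0.332 V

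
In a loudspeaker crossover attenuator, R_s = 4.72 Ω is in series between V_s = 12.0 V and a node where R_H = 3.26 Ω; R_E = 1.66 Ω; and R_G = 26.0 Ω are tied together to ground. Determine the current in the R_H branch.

I ≈ 0.673 A

Parallel bank: R_p = 1/(1/3.26 + 1/1.66 + 1/26.0) = 1.055 Ω.
Node voltage V_A = V_s · R_p/(R_s + R_p) = 12.0 × 0.1827 = 2.193 V.
Branch current I = V_A/R_H = 2.193/3.26 = 0.6726 A.
(Check via current divider: I_total = 2.078 A; share G_k/ΣG = 0.3237 → same result.)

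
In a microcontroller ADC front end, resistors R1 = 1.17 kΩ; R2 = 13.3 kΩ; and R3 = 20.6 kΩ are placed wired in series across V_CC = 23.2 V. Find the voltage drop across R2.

V ≈ 8.80 V

Series total: ΣR = 1.17 + 13.3 + 20.6 = 35.07 kΩ.
V = V_CC · R/ΣR = 23.2 × 0.3792 = 8.798 V.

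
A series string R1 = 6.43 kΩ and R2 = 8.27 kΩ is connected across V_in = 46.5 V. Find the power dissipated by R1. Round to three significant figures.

Series current I = V_in/ΣR = 46.5/14.70 = 3.163 mA.
P = I²R = 10.01 × 6.43 = 64.34 mW.

P ≈ 64.3 mW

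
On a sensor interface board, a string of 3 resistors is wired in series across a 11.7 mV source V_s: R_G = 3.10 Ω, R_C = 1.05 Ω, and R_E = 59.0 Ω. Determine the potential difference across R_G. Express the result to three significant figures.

Series total: ΣR = 3.10 + 1.05 + 59.0 = 63.15 Ω.
Voltage divider: V = V_s · (3.100 / 63.15) = 11.7 × 0.04909 = 0.5743 mV.

V ≈ 0.574 mV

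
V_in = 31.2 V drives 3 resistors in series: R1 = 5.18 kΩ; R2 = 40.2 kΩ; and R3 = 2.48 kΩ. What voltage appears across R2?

Series total: ΣR = 5.18 + 40.2 + 2.48 = 47.86 kΩ.
V = V_in · R/ΣR = 31.2 × 0.8399 = 26.21 V.

V ≈ 26.2 V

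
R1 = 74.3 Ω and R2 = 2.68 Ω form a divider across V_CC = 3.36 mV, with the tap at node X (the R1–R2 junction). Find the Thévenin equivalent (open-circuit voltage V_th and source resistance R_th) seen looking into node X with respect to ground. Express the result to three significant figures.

V_th ≈ 0.117 mV, R_th ≈ 2.59 Ω

V_th is the unloaded tap voltage: V_CC · R2/(R1+R2) = 3.36 × 0.03481 = 0.1170 mV.
With V_CC suppressed (replaced by a short), R_th = R1 ‖ R2 = (74.30 × 2.68)/(74.30 + 2.68) = 2.587 Ω.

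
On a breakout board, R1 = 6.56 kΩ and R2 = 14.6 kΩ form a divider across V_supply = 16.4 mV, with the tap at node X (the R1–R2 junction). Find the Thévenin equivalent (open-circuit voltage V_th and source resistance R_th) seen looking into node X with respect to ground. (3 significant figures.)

Open-circuit (no load on X): V_th = V_supply · R2/(R1 + R2) = 16.4 × 14.6/(6.560 + 14.6) = 11.32 mV.
Looking into X with the source shorted: R_th = R1·R2/(R1+R2) = 6.560 × 14.6/21.16 = 4.526 kΩ.

V_th ≈ 11.3 mV, R_th ≈ 4.53 kΩ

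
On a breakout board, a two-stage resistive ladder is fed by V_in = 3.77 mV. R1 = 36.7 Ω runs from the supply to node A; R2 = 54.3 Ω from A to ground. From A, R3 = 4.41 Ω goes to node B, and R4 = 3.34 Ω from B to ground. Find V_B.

V_B ≈ 0.253 mV

Node A sees R2 in parallel with the series input of stage 2, R3 + R4 = 7.750 Ω.
Effective lower resistance at A: R2 ‖ 7.750 = 6.782 Ω.
First divider: V_A = V_in · 6.782/(36.7 + 6.782) = 0.5880 mV.
V_B = V_A × 0.4310 = 0.2534 mV.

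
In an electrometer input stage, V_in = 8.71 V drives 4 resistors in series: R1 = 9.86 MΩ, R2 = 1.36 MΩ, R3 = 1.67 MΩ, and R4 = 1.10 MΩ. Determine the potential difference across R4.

Series total: ΣR = 9.86 + 1.36 + 1.67 + 1.10 = 13.99 MΩ.
V = V_in · R/ΣR = 8.71 × 0.07863 = 0.6848 V.

V ≈ 0.685 V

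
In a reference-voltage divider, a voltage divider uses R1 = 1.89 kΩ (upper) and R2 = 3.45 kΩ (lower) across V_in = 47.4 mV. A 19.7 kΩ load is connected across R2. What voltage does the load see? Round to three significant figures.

The load sits in parallel with R2, giving an effective lower resistance R2' = R2·R_L/(R2+R_L) = 2.936 kΩ.
Now apply the divider: V_out = 47.4 × 0.6084 = 28.84 mV.

V_out ≈ 28.8 mV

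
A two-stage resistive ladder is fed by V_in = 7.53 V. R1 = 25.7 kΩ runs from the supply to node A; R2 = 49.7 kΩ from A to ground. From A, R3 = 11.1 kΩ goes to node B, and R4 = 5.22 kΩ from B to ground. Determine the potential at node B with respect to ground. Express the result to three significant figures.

V_B ≈ 0.779 V

Node A sees R2 in parallel with the series input of stage 2, R3 + R4 = 16.32 kΩ.
Effective lower resistance at A: R2 ‖ 16.32 = 12.29 kΩ.
First divider: V_A = V_in · 12.29/(25.7 + 12.29) = 2.435 V.
Then the unloaded second divider: V_B = V_A × R4/(R3+R4) = 2.435 × 0.3199 = 0.7790 V.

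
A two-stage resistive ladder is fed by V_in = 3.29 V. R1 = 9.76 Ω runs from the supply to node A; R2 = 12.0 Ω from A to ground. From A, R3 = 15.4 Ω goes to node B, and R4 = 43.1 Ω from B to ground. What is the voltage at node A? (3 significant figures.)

V_A ≈ 1.66 V

The second stage (R3 + R4 = 58.50 Ω) loads node A in parallel with R2.
Effective lower resistance at A: R2 ‖ 58.50 = 9.957 Ω.
So V_A = 3.29 × 0.5050 = 1.661 V.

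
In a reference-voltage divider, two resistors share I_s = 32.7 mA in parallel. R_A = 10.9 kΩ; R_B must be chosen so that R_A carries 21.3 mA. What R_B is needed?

R_B ≈ 20.4 kΩ

In a two-way split, I_A/I_s = R_B/(R_A + R_B).
With f = 0.6514, R_B = R_A · f/(1−f) = 10.9 × 1.868 = 20.37 kΩ.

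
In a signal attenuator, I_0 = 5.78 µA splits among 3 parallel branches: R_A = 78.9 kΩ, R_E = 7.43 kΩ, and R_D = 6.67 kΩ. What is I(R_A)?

I ≈ 0.247 µA

Conductances: ΣG = 1/78.9 + 1/7.43 + 1/6.67 = 0.2972 (1/kΩ).
Current divider: I(R_A) = I_0 · G_k/ΣG = 5.78 × (0.01267/0.2972) = 5.78 × 0.04265 = 0.2465 µA.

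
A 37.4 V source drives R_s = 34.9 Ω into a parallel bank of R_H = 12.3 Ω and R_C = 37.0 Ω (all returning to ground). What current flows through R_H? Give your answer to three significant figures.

Equivalent of the parallel group: R_p = 9.231 Ω.
Node voltage V_A = V_CC · R_p/(R_s + R_p) = 37.4 × 0.2092 = 7.823 V.
I(R_H) = V_A / R_H = 7.823/12.3 = 0.6360 A.

I ≈ 0.636 A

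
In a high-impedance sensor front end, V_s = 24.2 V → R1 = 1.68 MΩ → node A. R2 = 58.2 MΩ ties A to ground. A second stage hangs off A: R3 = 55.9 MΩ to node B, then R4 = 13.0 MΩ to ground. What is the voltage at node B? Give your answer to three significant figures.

V_B ≈ 4.34 V

Node A sees R2 in parallel with the series input of stage 2, R3 + R4 = 68.90 MΩ.
R2 ‖ (R3+R4) = 31.55 MΩ.
So V_A = 24.2 × 0.9494 = 22.98 V.
Then the unloaded second divider: V_B = V_A × R4/(R3+R4) = 22.98 × 0.1887 = 4.335 V.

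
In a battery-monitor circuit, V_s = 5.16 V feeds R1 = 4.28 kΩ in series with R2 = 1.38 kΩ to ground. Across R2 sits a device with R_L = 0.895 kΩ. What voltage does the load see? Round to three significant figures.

First combine the lower leg with the load: R2 ‖ R_L = 0.5429 kΩ.
Then V_out = V_s · R2'/(R1 + R2') = 5.16 × 0.5429/4.823 = 0.5808 V.

V_out ≈ 0.581 V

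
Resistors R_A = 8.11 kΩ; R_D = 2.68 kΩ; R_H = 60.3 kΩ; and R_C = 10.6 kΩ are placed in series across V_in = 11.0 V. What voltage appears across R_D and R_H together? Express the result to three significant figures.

V ≈ 8.48 V

ΣR = 8.11 + 2.68 + 60.3 + 10.6 = 81.69 kΩ.
R_{R_D..R_H} = 2.68 + 60.3 = 62.98 kΩ.
Voltage divider: V = V_in · (62.98 / 81.69) = 11.0 × 0.7710 = 8.481 V.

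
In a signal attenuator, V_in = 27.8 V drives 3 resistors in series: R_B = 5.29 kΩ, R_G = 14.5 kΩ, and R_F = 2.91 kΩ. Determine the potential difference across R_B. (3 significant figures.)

V ≈ 6.48 V

ΣR = 5.29 + 14.5 + 2.91 = 22.70 kΩ.
V = V_in · R/ΣR = 27.8 × 0.2330 = 6.479 V.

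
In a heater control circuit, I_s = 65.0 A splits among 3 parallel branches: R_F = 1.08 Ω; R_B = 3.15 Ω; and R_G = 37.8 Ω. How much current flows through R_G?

I ≈ 1.35 A

Conductances: ΣG = 1/1.08 + 1/3.15 + 1/37.8 = 1.270 (1/Ω).
By the current-divider rule, I = I_s · G_k/ΣG = 65.0 × 0.02083 = 1.354 A.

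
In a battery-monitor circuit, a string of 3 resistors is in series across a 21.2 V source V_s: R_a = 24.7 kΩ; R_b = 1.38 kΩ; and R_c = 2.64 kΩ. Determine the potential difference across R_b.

Total series resistance ΣR = 24.7 + 1.38 + 2.64 = 28.72 kΩ.
By the voltage-divider rule, V = 21.2 × 1.380/28.72 = 1.019 V.

V ≈ 1.02 V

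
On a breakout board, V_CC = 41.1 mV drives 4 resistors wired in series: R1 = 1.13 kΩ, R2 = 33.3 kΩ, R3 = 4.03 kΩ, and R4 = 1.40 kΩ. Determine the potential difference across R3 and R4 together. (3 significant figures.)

ΣR = 1.13 + 33.3 + 4.03 + 1.40 = 39.86 kΩ.
R_{R3..R4} = 4.03 + 1.40 = 5.430 kΩ.
V = V_CC · R/ΣR = 41.1 × 0.1362 = 5.599 mV.

V ≈ 5.60 mV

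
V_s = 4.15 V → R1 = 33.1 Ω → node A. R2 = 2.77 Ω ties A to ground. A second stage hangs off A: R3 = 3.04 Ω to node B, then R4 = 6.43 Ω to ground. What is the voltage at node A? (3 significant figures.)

V_A ≈ 0.252 V

Node A sees R2 in parallel with the series input of stage 2, R3 + R4 = 9.470 Ω.
Effective lower resistance at A: R2 ‖ 9.470 = 2.143 Ω.
First divider: V_A = V_s · 2.143/(33.1 + 2.143) = 0.2524 V.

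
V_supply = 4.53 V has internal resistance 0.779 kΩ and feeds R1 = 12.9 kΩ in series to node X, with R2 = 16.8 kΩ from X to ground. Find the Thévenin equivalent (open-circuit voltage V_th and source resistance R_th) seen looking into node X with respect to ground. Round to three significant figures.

V_th ≈ 2.50 V, R_th ≈ 7.54 kΩ

R1' = 0.779 + 12.9 = 13.68 kΩ (source resistance + R1).
With X open, the divider is unloaded: V_th = 4.53 × 16.8/30.48 = 2.497 V.
Looking into X with the source shorted: R_th = R1'·R2/(R1'+R2) = 13.68 × 16.8/30.48 = 7.540 kΩ.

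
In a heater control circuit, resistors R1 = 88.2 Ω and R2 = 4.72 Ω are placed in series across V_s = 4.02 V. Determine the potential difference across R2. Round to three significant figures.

V ≈ 0.204 V

ΣR = 88.2 + 4.72 = 92.92 Ω.
V = V_s · R/ΣR = 4.02 × 0.05080 = 0.2042 V.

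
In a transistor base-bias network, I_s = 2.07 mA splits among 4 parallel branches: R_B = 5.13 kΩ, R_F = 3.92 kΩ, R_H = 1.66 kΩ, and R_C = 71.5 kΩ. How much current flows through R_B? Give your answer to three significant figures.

ΣG = 1/5.13 + 1/3.92 + 1/1.66 + 1/71.5 = 1.066.
By the current-divider rule, I = I_s · G_k/ΣG = 2.07 × 0.1828 = 0.3784 mA.

I ≈ 0.378 mA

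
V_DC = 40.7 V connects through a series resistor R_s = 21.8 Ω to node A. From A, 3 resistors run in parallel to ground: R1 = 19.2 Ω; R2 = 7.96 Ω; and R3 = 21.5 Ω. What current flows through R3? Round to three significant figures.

I ≈ 0.322 A

Equivalent of the parallel group: R_p = 4.460 Ω.
V_A = 40.7 × 4.460/26.26 = 6.912 V.
Branch current I = V_A/R3 = 6.912/21.5 = 0.3215 A.
(Equivalently: I_total = 1.550 A, then current-divider fraction G_k/ΣG = 0.2074.)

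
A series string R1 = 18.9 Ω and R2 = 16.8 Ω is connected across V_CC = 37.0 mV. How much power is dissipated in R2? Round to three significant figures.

The common current is I = 37.0/35.70 = 1.036 mA.
P = I²R = 1.074 × 16.8 = 18.05 µW.

P ≈ 18.0 µW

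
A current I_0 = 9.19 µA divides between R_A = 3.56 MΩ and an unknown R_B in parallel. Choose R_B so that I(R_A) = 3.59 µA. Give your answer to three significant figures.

In a two-way split, I_A/I_0 = R_B/(R_A + R_B).
With f = 0.3906, R_B = R_A · f/(1−f) = 3.56 × 0.6411 = 2.282 MΩ.

R_B ≈ 2.28 MΩ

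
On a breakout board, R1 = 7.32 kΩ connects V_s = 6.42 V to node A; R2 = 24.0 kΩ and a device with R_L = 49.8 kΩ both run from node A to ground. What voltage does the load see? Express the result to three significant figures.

First combine the lower leg with the load: R2 ‖ R_L = 16.20 kΩ.
Voltage divider with the loaded lower leg: V_out = 6.42 × 16.20/(7.32 + 16.20) = 6.42 × 0.6887 = 4.422 V.

V_out ≈ 4.42 V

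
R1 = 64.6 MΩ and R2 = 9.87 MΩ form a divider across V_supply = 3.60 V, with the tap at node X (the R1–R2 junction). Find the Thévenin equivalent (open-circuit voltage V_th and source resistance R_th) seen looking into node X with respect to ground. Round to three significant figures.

With X open, the divider is unloaded: V_th = 3.60 × 9.87/74.47 = 0.4771 V.
Zeroing V_supply shorts the top of R1 to ground, so R_th = R1 ‖ R2 = 8.562 MΩ.

V_th ≈ 0.477 V, R_th ≈ 8.56 MΩ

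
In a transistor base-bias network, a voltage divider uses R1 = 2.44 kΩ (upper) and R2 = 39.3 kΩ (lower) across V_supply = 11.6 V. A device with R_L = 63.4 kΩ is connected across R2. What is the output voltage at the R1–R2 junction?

V_out ≈ 10.5 V

First combine the lower leg with the load: R2 ‖ R_L = 24.26 kΩ.
Voltage divider with the loaded lower leg: V_out = 11.6 × 24.26/(2.44 + 24.26) = 11.6 × 0.9086 = 10.54 V.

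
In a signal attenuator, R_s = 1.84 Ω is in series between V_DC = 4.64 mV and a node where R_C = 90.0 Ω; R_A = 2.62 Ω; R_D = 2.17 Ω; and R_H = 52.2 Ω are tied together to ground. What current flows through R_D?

I ≈ 0.821 mA

Combine the parallel branches: R_p = (1/90.0 + 1/2.62 + 1/2.17 + 1/52.2)⁻¹ = 1.146 Ω.
V_A = 4.64 × 1.146/2.986 = 1.781 mV.
I(R_D) = V_A / R_D = 1.781/2.17 = 0.8205 mA.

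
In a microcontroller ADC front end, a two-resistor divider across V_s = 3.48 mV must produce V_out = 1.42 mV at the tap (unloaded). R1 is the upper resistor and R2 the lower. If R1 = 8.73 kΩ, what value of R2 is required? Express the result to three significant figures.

Required fraction k = V_out/V_s = 0.4080.
So R2 = R1 · V_out/(V_s − V_out) = 8.73 × 1.42/(3.48 − 1.42) = 8.73 × 0.6893 = 6.018 kΩ.

R2 ≈ 6.02 kΩ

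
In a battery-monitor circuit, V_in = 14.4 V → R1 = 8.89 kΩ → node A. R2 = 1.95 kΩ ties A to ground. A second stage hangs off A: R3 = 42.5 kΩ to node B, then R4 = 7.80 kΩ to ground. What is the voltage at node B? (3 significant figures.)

Looking into the second stage from A: R3 + R4 = 50.30 kΩ appears in parallel with R2.
Effective lower resistance at A: R2 ‖ 50.30 = 1.877 kΩ.
First divider: V_A = V_in · 1.877/(8.89 + 1.877) = 2.511 V.
Then the unloaded second divider: V_B = V_A × R4/(R3+R4) = 2.511 × 0.1551 = 0.3893 V.

V_B ≈ 0.389 V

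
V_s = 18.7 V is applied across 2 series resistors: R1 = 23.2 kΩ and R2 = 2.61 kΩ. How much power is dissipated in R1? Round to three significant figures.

P ≈ 12.2 mW

The common current is I = 18.7/25.81 = 0.7245 mA.
P = I²R = 0.5249 × 23.2 = 12.18 mW.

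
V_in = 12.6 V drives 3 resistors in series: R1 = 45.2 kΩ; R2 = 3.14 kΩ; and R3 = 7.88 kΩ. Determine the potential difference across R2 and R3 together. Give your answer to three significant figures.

V ≈ 2.47 V

Total series resistance ΣR = 45.2 + 3.14 + 7.88 = 56.22 kΩ.
R_{R2..R3} = 3.14 + 7.88 = 11.02 kΩ.
V = V_in · R/ΣR = 12.6 × 0.1960 = 2.470 V.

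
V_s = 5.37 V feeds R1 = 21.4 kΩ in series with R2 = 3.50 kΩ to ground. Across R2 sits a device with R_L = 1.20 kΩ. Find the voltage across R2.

The load sits in parallel with R2, giving an effective lower resistance R2' = R2·R_L/(R2+R_L) = 0.8936 kΩ.
Voltage divider with the loaded lower leg: V_out = 5.37 × 0.8936/(21.4 + 0.8936) = 5.37 × 0.04008 = 0.2153 V.
(Unloaded it would be 0.755 V; the load pulls it down.)

V_out ≈ 0.215 V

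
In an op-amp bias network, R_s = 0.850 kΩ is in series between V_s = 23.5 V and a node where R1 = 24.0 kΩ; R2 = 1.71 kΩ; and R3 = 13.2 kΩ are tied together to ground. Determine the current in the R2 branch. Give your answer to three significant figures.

Parallel bank: R_p = 1/(1/24.0 + 1/1.71 + 1/13.2) = 1.424 kΩ.
V_A = 23.5 × 1.424/2.274 = 14.72 V.
Branch current I = V_A/R2 = 14.72/1.71 = 8.606 mA.

I ≈ 8.61 mA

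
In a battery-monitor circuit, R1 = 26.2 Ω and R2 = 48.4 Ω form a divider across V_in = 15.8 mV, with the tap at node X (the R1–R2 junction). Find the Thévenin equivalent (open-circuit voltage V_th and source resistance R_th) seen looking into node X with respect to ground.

Open-circuit (no load on X): V_th = V_in · R2/(R1 + R2) = 15.8 × 48.4/(26.20 + 48.4) = 10.25 mV.
With V_in suppressed (replaced by a short), R_th = R1 ‖ R2 = (26.20 × 48.4)/(26.20 + 48.4) = 17.00 Ω.

V_th ≈ 10.3 mV, R_th ≈ 17.0 Ω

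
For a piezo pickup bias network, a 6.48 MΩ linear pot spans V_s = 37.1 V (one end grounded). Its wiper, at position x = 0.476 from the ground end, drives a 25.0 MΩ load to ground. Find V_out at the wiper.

V_out ≈ 16.6 V

Split the track: R_lower = x·R_p = 3.084 MΩ, R_upper = (1−x)·R_p = 3.396 MΩ.
R_L loads the lower segment: effective lower R = 2.746 MΩ.
V_out = 37.1 × 2.746/(3.396 + 2.746) = 16.59 V.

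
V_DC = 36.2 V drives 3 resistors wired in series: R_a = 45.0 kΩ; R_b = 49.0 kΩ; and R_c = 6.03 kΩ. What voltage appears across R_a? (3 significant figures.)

V ≈ 16.3 V

Total series resistance ΣR = 45.0 + 49.0 + 6.03 = 100.0 kΩ.
V = V_DC · R/ΣR = 36.2 × 0.4499 = 16.29 V.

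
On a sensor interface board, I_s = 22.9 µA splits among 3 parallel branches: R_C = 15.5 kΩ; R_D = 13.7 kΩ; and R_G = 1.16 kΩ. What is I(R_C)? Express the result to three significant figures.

ΣG = 1/15.5 + 1/13.7 + 1/1.16 = 0.9996.
Current divider: I(R_C) = I_s · G_k/ΣG = 22.9 × (0.06452/0.9996) = 22.9 × 0.06454 = 1.478 µA.

I ≈ 1.48 µA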